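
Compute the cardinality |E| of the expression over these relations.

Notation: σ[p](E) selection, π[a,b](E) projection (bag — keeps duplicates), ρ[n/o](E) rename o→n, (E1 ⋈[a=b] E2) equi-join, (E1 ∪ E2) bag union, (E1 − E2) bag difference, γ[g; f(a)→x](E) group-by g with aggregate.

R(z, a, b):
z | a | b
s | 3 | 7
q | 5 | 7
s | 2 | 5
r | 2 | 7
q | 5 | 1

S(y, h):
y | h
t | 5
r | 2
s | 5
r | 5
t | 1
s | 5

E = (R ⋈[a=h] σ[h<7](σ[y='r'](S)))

Row counts bottom-up:
  R → 5
  S → 6
  σ[y='r'](S) → 2
  σ[h<7](σ[y='r'](S)) → 2
  (R ⋈[a=h] σ[h<7](σ[y='r'](S))) → 4

|E| = 4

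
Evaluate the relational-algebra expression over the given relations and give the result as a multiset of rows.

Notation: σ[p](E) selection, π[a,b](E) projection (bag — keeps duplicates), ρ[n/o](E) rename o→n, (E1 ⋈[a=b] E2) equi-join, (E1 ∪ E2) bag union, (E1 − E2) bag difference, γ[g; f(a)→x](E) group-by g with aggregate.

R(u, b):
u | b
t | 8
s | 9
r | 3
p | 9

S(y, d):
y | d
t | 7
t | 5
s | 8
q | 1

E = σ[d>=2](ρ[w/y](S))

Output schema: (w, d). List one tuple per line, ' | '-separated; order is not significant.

Stepwise |·|:
  S → 4
  ρ[w/y](S) → 4
  σ[d>=2](ρ[w/y](S)) → 3

== RESULT ==
w | d
s | 8
t | 5
t | 7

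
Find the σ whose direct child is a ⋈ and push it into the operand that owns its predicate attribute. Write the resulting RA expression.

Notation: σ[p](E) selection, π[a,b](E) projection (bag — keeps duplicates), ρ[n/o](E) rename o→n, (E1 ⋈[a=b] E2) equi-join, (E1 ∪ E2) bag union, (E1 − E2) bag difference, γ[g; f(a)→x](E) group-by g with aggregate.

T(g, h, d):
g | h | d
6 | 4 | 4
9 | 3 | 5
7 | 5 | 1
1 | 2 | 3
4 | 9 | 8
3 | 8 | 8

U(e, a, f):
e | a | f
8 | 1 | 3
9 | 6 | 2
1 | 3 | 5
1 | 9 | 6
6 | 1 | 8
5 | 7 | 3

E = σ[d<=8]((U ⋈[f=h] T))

σ filters on d, owned by the right side.
E' = (U ⋈[f=h] σ[d<=8](T))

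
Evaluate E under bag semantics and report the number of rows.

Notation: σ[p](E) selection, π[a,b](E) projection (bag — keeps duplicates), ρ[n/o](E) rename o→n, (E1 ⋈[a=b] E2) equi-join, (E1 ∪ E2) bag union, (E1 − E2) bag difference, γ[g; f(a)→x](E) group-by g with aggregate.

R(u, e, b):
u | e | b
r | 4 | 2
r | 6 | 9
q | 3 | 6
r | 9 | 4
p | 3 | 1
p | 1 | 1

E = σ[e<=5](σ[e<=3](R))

Row counts bottom-up:
  R → 6
  σ[e<=3](R) → 3
  σ[e<=5](σ[e<=3](R)) → 3

|E| = 3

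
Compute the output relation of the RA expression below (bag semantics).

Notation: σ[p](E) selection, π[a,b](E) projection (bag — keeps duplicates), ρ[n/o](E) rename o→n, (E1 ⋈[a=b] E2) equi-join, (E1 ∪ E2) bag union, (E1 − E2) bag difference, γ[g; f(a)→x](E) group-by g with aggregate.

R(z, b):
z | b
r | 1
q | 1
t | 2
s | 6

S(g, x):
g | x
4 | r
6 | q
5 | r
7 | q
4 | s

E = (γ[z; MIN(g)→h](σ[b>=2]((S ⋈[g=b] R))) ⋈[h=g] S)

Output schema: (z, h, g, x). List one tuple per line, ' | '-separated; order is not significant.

Stepwise |·|:
  S → 5
  R → 4
  (S ⋈[g=b] R) → 1
  σ[b>=2]((S ⋈[g=b] R)) → 1
  γ[z; MIN(g)→h](σ[b>=2]((S ⋈[g=b] R))) → 1
  S → 5
  (γ[z; MIN(g)→h](σ[b>=2]((S ⋈[g=b] R))) ⋈[h=g] S) → 1

== RESULT ==
z | h | g | x
s | 6 | 6 | q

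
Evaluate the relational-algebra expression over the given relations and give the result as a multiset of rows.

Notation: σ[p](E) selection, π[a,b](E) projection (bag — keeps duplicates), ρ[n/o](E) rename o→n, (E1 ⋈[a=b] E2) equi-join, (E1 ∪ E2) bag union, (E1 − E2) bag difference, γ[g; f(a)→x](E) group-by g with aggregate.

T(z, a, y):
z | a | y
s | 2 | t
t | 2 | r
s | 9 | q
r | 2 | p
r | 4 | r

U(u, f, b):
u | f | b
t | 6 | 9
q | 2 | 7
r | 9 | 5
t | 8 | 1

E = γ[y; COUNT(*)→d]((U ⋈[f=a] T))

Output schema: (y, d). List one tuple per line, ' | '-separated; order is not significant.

Subexpression sizes:
  U → 4
  T → 5
  (U ⋈[f=a] T) → 4
  γ[y; COUNT(*)→d]((U ⋈[f=a] T)) → 4

== RESULT ==
y | d
p | 1
q | 1
r | 1
t | 1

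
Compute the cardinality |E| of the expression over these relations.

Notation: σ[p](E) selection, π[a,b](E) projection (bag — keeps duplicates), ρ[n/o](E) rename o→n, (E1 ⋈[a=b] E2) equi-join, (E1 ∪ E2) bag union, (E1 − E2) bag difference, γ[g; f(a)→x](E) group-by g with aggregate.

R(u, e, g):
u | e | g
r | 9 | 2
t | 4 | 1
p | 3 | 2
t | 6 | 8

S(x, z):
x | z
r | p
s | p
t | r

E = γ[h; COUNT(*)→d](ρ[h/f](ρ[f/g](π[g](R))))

Row counts bottom-up:
  R → 4
  π[g](R) → 4
  ρ[f/g](π[g](R)) → 4
  ρ[h/f](ρ[f/g](π[g](R))) → 4
  γ[h; COUNT(*)→d](ρ[h/f](ρ[f/g](π[g](R)))) → 3

|E| = 3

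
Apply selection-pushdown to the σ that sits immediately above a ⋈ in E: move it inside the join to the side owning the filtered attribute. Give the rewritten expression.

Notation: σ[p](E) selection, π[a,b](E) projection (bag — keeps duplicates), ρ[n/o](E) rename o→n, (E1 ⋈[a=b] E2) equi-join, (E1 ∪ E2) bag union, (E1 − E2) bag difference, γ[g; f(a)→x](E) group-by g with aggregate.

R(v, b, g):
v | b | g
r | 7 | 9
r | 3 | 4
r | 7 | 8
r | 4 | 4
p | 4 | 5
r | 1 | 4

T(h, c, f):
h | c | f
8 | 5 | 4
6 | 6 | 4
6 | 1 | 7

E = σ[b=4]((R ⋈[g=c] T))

σ filters on b, owned by the left side.
E' = (σ[b=4](R) ⋈[g=c] T)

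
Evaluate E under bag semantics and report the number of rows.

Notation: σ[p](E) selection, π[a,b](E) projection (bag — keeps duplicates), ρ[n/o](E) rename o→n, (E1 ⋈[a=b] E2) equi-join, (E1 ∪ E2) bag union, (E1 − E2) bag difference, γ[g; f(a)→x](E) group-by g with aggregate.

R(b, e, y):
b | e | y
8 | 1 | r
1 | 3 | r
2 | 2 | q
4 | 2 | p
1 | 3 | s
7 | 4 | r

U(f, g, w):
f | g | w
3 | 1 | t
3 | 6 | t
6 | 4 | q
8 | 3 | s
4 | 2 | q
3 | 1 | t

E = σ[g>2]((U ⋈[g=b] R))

Row counts bottom-up:
  U → 6
  R → 6
  (U ⋈[g=b] R) → 6
  σ[g>2]((U ⋈[g=b] R)) → 1

|E| = 1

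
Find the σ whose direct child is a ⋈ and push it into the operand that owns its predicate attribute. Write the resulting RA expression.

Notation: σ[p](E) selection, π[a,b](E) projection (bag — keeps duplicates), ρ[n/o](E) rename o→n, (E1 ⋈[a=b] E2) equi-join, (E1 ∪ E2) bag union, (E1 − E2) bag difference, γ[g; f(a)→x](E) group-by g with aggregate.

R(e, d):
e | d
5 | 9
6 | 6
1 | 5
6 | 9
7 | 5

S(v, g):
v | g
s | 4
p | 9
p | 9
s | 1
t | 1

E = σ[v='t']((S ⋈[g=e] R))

σ filters on v, owned by the left side.
E' = (σ[v='t'](S) ⋈[g=e] R)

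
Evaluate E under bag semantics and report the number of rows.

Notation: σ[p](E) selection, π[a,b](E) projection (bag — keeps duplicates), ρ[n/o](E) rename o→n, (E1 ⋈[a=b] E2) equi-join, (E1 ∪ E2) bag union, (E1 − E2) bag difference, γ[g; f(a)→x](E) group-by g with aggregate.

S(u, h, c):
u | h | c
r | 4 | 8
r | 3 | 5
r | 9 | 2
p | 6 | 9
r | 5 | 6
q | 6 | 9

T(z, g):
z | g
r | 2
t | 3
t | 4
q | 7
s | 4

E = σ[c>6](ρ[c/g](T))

Stepwise |·|:
  T → 5
  ρ[c/g](T) → 5
  σ[c>6](ρ[c/g](T)) → 1

|E| = 1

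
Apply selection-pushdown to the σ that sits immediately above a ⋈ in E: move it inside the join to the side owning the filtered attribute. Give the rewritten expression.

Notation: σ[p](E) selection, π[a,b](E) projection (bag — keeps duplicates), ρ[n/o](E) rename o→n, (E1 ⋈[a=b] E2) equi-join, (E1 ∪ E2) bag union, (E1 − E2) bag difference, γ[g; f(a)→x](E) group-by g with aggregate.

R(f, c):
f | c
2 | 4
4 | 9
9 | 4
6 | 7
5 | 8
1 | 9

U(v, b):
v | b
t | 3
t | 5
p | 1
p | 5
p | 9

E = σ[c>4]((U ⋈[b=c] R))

σ filters on c, owned by the right side.
E' = (U ⋈[b=c] σ[c>4](R))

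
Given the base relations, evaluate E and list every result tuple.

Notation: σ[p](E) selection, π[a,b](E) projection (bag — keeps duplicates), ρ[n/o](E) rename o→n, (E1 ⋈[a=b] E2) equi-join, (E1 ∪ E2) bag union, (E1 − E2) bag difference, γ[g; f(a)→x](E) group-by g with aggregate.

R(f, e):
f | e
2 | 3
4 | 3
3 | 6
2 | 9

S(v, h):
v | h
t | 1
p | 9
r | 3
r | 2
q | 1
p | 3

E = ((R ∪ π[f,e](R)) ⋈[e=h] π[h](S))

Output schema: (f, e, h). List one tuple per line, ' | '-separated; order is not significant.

Row counts bottom-up:
  R → 4
  R → 4
  π[f,e](R) → 4
  (R ∪ π[f,e](R)) → 8
  S → 6
  π[h](S) → 6
  ((R ∪ π[f,e](R)) ⋈[e=h] π[h](S)) → 10

== RESULT ==
f | e | h
2 | 3 | 3
2 | 3 | 3
2 | 3 | 3
2 | 3 | 3
2 | 9 | 9
2 | 9 | 9
4 | 3 | 3
4 | 3 | 3
4 | 3 | 3
4 | 3 | 3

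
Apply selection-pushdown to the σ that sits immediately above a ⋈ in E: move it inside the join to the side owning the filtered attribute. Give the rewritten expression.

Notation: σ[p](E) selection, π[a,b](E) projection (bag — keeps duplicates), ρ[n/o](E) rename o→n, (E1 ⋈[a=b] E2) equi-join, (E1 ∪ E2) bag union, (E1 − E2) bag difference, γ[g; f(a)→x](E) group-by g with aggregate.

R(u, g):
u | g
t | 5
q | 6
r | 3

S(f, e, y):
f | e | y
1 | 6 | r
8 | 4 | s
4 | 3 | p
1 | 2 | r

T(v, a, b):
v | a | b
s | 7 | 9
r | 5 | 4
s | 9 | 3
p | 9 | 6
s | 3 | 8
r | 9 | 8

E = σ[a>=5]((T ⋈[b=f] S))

σ filters on a, owned by the left side.
E' = (σ[a>=5](T) ⋈[b=f] S)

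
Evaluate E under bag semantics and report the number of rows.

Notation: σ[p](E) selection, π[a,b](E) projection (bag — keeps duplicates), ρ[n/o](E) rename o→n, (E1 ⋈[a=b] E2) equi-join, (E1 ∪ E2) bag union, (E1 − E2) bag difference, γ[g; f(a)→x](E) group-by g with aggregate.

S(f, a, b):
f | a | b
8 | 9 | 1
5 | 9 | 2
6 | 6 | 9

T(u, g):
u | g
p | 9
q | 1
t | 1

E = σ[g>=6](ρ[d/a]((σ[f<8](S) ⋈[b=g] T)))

Stepwise |·|:
  S → 3
  σ[f<8](S) → 2
  T → 3
  (σ[f<8](S) ⋈[b=g] T) → 1
  ρ[d/a]((σ[f<8](S) ⋈[b=g] T)) → 1
  σ[g>=6](ρ[d/a]((σ[f<8](S) ⋈[b=g] T))) → 1

|E| = 1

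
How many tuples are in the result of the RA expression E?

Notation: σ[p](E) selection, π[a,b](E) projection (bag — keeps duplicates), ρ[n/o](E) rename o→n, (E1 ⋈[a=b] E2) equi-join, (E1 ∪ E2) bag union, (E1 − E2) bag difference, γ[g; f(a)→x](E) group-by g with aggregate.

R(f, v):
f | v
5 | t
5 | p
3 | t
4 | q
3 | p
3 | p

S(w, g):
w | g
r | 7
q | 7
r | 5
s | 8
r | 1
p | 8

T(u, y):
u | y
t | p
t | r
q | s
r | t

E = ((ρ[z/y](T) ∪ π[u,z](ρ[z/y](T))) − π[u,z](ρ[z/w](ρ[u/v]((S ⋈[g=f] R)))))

Row counts bottom-up:
  T → 4
  ρ[z/y](T) → 4
  T → 4
  ρ[z/y](T) → 4
  π[u,z](ρ[z/y](T)) → 4
  (ρ[z/y](T) ∪ π[u,z](ρ[z/y](T))) → 8
  S → 6
  R → 6
  (S ⋈[g=f] R) → 2
  ρ[u/v]((S ⋈[g=f] R)) → 2
  ρ[z/w](ρ[u/v]((S ⋈[g=f] R))) → 2
  π[u,z](ρ[z/w](ρ[u/v]((S ⋈[g=f] R)))) → 2
  ((ρ[z/y](T) ∪ π[u,z](ρ[z/y](T))) − π[u,z](ρ[z/w](ρ[u/v]((S ⋈[g=f] R))))) → 7

|E| = 7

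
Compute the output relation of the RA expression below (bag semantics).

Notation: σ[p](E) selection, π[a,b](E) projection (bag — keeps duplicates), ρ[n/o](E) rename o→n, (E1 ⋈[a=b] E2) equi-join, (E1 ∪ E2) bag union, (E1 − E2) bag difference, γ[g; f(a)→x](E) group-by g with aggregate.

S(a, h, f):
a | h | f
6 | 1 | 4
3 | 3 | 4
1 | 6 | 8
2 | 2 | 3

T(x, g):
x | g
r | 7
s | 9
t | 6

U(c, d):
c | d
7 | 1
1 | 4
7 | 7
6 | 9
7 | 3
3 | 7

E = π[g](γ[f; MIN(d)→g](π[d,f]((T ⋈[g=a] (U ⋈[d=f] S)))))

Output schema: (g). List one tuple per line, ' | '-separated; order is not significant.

Per-node cardinality:
  T → 3
  U → 6
  S → 4
  (U ⋈[d=f] S) → 3
  (T ⋈[g=a] (U ⋈[d=f] S)) → 1
  π[d,f]((T ⋈[g=a] (U ⋈[d=f] S))) → 1
  γ[f; MIN(d)→g](π[d,f]((T ⋈[g=a] (U ⋈[d=f] S)))) → 1
  π[g](γ[f; MIN(d)→g](π[d,f]((T ⋈[g=a] (U ⋈[d=f] S))))) → 1

== RESULT ==
g
4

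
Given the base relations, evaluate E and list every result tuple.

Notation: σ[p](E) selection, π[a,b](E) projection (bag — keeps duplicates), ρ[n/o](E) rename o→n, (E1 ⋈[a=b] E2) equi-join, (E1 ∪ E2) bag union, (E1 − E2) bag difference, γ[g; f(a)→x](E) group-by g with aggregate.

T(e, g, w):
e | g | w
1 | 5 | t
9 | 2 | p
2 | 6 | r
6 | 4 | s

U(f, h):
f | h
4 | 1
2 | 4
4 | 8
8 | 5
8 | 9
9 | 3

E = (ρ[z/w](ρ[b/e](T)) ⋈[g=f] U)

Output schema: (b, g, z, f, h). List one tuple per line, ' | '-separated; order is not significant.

Per-node cardinality:
  T → 4
  ρ[b/e](T) → 4
  ρ[z/w](ρ[b/e](T)) → 4
  U → 6
  (ρ[z/w](ρ[b/e](T)) ⋈[g=f] U) → 3

== RESULT ==
b | g | z | f | h
6 | 4 | s | 4 | 1
6 | 4 | s | 4 | 8
9 | 2 | p | 2 | 4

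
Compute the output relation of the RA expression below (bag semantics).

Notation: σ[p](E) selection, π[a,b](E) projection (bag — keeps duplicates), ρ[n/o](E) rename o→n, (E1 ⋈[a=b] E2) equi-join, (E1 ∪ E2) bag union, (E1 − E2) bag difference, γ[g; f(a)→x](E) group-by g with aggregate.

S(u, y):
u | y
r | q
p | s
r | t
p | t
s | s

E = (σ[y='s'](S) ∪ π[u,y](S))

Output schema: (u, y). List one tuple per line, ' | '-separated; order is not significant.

Subexpression sizes:
  S → 5
  σ[y='s'](S) → 2
  S → 5
  π[u,y](S) → 5
  (σ[y='s'](S) ∪ π[u,y](S)) → 7

== RESULT ==
u | y
p | s
p | s
p | t
r | q
r | t
s | s
s | s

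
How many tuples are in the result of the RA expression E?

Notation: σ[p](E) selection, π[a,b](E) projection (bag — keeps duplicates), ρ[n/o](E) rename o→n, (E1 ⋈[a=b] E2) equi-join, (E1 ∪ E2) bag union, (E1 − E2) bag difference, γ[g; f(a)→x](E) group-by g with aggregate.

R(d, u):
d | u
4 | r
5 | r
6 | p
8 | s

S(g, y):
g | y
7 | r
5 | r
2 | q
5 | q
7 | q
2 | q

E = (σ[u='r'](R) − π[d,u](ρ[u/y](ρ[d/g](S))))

Subexpression sizes:
  R → 4
  σ[u='r'](R) → 2
  S → 6
  ρ[d/g](S) → 6
  ρ[u/y](ρ[d/g](S)) → 6
  π[d,u](ρ[u/y](ρ[d/g](S))) → 6
  (σ[u='r'](R) − π[d,u](ρ[u/y](ρ[d/g](S)))) → 1

|E| = 1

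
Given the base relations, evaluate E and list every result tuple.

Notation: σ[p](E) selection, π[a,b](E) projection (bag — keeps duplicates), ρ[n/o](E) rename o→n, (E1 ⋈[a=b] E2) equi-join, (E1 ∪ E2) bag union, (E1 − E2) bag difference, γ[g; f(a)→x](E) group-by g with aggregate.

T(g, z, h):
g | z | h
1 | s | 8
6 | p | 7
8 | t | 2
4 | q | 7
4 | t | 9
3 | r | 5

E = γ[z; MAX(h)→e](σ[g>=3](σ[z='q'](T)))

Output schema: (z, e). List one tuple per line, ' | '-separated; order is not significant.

Row counts bottom-up:
  T → 6
  σ[z='q'](T) → 1
  σ[g>=3](σ[z='q'](T)) → 1
  γ[z; MAX(h)→e](σ[g>=3](σ[z='q'](T))) → 1

== RESULT ==
z | e
q | 7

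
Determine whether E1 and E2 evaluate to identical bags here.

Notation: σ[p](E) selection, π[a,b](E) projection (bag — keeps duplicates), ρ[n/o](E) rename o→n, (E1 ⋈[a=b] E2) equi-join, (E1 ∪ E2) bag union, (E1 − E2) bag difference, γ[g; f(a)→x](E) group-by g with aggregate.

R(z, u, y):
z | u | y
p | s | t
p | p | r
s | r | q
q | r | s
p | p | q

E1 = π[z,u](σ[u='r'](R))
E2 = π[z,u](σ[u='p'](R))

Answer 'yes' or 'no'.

E1 subexpression sizes:
  R → 5
  σ[u='r'](R) → 2
  π[z,u](σ[u='r'](R)) → 2
E2 subexpression sizes:
  R → 5
  σ[u='p'](R) → 2
  π[z,u](σ[u='p'](R)) → 2

E1 result:
z | u
q | r
s | r
E2 result:
z | u
p | p
p | p
Witness: ('s', 'r') appears 1× in E1 but 0× in E2.

no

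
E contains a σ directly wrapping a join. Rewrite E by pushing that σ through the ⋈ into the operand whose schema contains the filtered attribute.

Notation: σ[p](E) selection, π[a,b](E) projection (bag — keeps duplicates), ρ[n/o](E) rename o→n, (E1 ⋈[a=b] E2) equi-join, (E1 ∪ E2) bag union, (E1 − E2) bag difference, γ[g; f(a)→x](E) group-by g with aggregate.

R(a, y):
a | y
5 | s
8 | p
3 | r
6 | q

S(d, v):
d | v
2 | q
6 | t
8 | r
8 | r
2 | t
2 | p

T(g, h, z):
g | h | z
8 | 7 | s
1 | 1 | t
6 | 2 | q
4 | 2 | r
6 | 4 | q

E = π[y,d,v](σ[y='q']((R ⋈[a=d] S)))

σ filters on y, owned by the left side.
E' = π[y,d,v]((σ[y='q'](R) ⋈[a=d] S))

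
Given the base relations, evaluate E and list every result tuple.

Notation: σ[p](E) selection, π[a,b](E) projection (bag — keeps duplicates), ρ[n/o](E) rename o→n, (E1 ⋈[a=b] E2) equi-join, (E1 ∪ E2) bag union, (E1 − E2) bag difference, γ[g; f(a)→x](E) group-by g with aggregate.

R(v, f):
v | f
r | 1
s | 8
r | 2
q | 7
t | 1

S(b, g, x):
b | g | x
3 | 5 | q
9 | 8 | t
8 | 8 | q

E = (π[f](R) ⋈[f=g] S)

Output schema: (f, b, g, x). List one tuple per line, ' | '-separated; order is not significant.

Subexpression sizes:
  R → 5
  π[f](R) → 5
  S → 3
  (π[f](R) ⋈[f=g] S) → 2

== RESULT ==
f | b | g | x
8 | 8 | 8 | q
8 | 9 | 8 | t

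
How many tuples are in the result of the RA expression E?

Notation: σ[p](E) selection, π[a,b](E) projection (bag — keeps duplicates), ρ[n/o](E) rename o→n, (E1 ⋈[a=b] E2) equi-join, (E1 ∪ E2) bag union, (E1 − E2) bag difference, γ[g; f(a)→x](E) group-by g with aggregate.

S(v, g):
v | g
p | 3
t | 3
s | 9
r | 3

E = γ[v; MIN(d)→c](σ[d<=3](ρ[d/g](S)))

Row counts bottom-up:
  S → 4
  ρ[d/g](S) → 4
  σ[d<=3](ρ[d/g](S)) → 3
  γ[v; MIN(d)→c](σ[d<=3](ρ[d/g](S))) → 3

|E| = 3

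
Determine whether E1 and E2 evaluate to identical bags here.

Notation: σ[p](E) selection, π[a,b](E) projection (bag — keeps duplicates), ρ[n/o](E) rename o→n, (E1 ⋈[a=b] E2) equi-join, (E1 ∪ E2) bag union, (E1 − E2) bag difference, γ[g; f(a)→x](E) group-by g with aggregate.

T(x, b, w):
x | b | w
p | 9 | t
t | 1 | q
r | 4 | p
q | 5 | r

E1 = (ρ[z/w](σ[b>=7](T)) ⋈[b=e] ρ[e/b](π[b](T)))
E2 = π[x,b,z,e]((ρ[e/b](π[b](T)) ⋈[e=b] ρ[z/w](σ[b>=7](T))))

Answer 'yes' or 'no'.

E1 stepwise |·|:
  T → 4
  σ[b>=7](T) → 1
  ρ[z/w](σ[b>=7](T)) → 1
  T → 4
  π[b](T) → 4
  ρ[e/b](π[b](T)) → 4
  (ρ[z/w](σ[b>=7](T)) ⋈[b=e] ρ[e/b](π[b](T))) → 1
E2 stepwise |·|:
  T → 4
  π[b](T) → 4
  ρ[e/b](π[b](T)) → 4
  T → 4
  σ[b>=7](T) → 1
  ρ[z/w](σ[b>=7](T)) → 1
  (ρ[e/b](π[b](T)) ⋈[e=b] ρ[z/w](σ[b>=7](T))) → 1
  π[x,b,z,e]((ρ[e/b](π[b](T)) ⋈[e=b] ρ[z/w](σ[b>=7](T)))) → 1

E1 and E2 produce the same multiset:
x | b | z | e
p | 9 | t | 9

yes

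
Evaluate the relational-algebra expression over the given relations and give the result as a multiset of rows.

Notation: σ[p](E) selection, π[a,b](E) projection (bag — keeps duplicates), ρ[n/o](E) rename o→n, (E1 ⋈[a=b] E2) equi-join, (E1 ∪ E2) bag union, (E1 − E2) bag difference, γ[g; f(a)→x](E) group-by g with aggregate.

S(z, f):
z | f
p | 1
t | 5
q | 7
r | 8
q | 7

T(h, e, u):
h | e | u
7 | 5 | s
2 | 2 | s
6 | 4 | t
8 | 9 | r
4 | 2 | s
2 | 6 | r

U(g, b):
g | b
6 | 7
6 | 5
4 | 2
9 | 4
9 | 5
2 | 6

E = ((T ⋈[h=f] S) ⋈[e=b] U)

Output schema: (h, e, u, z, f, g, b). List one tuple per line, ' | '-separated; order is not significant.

Subexpression sizes:
  T → 6
  S → 5
  (T ⋈[h=f] S) → 3
  U → 6
  ((T ⋈[h=f] S) ⋈[e=b] U) → 4

== RESULT ==
h | e | u | z | f | g | b
7 | 5 | s | q | 7 | 6 | 5
7 | 5 | s | q | 7 | 6 | 5
7 | 5 | s | q | 7 | 9 | 5
7 | 5 | s | q | 7 | 9 | 5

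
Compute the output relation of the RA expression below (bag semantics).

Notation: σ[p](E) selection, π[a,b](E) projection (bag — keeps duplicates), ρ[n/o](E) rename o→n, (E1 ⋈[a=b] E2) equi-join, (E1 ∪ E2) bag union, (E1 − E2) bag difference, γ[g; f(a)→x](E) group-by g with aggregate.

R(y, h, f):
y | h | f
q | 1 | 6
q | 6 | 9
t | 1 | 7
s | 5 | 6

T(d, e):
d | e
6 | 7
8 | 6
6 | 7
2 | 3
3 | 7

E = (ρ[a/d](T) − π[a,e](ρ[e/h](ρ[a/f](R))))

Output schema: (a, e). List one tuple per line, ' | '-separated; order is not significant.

Row counts bottom-up:
  T → 5
  ρ[a/d](T) → 5
  R → 4
  ρ[a/f](R) → 4
  ρ[e/h](ρ[a/f](R)) → 4
  π[a,e](ρ[e/h](ρ[a/f](R))) → 4
  (ρ[a/d](T) − π[a,e](ρ[e/h](ρ[a/f](R)))) → 5

== RESULT ==
a | e
2 | 3
3 | 7
6 | 7
6 | 7
8 | 6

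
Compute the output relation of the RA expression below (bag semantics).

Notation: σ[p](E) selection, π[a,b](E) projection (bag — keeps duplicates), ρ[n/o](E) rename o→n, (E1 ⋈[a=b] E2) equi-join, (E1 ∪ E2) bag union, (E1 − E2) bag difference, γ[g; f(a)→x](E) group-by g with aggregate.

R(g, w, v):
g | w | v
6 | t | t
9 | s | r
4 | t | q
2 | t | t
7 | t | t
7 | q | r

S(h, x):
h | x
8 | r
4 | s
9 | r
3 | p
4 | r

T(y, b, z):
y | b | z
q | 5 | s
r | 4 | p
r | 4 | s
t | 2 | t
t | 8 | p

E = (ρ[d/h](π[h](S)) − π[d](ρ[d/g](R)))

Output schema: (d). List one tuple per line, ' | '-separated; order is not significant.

Subexpression sizes:
  S → 5
  π[h](S) → 5
  ρ[d/h](π[h](S)) → 5
  R → 6
  ρ[d/g](R) → 6
  π[d](ρ[d/g](R)) → 6
  (ρ[d/h](π[h](S)) − π[d](ρ[d/g](R))) → 3

== RESULT ==
d
3
4
8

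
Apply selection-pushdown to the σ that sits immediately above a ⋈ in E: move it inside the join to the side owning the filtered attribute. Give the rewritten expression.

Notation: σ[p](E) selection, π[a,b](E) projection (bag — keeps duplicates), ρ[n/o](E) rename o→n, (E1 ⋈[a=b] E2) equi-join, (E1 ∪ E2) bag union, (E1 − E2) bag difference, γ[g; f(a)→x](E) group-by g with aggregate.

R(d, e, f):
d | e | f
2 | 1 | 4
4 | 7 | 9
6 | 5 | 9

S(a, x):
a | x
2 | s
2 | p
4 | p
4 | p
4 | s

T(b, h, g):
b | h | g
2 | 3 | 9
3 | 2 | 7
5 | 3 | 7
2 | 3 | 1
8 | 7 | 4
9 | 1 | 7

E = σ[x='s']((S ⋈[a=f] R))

σ filters on x, owned by the left side.
E' = (σ[x='s'](S) ⋈[a=f] R)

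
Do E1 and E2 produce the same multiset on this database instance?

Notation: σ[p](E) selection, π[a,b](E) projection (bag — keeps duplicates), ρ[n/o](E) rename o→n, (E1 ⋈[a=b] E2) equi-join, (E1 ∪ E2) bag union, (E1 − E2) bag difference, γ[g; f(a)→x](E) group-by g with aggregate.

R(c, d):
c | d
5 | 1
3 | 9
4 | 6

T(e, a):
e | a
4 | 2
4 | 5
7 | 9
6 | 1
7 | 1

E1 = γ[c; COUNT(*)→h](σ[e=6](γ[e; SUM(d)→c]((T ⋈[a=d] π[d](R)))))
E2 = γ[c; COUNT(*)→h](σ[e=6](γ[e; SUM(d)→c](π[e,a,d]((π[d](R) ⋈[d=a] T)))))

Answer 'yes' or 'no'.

E1 row counts bottom-up:
  T → 5
  R → 3
  π[d](R) → 3
  (T ⋈[a=d] π[d](R)) → 3
  γ[e; SUM(d)→c]((T ⋈[a=d] π[d](R))) → 2
  σ[e=6](γ[e; SUM(d)→c]((T ⋈[a=d] π[d](R)))) → 1
  γ[c; COUNT(*)→h](σ[e=6](γ[e; SUM(d)→c]((T ⋈[a=d] π[d](R))))) → 1
E2 row counts bottom-up:
  R → 3
  π[d](R) → 3
  T → 5
  (π[d](R) ⋈[d=a] T) → 3
  π[e,a,d]((π[d](R) ⋈[d=a] T)) → 3
  γ[e; SUM(d)→c](π[e,a,d]((π[d](R) ⋈[d=a] T))) → 2
  σ[e=6](γ[e; SUM(d)→c](π[e,a,d]((π[d](R) ⋈[d=a] T)))) → 1
  γ[c; COUNT(*)→h](σ[e=6](γ[e; SUM(d)→c](π[e,a,d]((π[d](R) ⋈[d=a] T))))) → 1

E1 and E2 produce the same multiset:
c | h
1 | 1

yes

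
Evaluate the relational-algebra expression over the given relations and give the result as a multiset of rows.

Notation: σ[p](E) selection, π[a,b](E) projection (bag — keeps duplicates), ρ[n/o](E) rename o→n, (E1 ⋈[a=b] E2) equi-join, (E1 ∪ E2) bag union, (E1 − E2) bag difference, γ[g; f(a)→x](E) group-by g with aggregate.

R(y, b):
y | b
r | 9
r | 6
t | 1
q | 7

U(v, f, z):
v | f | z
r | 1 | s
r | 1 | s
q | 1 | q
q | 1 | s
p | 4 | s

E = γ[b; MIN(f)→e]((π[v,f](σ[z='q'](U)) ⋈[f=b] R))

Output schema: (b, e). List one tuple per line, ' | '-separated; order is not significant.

Stepwise |·|:
  U → 5
  σ[z='q'](U) → 1
  π[v,f](σ[z='q'](U)) → 1
  R → 4
  (π[v,f](σ[z='q'](U)) ⋈[f=b] R) → 1
  γ[b; MIN(f)→e]((π[v,f](σ[z='q'](U)) ⋈[f=b] R)) → 1

== RESULT ==
b | e
1 | 1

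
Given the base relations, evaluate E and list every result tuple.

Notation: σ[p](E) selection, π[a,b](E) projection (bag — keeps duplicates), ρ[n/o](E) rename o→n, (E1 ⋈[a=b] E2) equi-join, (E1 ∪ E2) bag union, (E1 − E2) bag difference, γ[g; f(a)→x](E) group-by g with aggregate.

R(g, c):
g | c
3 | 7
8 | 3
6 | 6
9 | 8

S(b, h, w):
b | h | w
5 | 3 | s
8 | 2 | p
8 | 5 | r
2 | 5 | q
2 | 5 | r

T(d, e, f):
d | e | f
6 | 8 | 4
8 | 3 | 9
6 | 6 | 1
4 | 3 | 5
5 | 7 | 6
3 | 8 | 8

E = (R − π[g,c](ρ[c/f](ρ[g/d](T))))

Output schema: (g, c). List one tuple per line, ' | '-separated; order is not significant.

Stepwise |·|:
  R → 4
  T → 6
  ρ[g/d](T) → 6
  ρ[c/f](ρ[g/d](T)) → 6
  π[g,c](ρ[c/f](ρ[g/d](T))) → 6
  (R − π[g,c](ρ[c/f](ρ[g/d](T)))) → 4

== RESULT ==
g | c
3 | 7
6 | 6
8 | 3
9 | 8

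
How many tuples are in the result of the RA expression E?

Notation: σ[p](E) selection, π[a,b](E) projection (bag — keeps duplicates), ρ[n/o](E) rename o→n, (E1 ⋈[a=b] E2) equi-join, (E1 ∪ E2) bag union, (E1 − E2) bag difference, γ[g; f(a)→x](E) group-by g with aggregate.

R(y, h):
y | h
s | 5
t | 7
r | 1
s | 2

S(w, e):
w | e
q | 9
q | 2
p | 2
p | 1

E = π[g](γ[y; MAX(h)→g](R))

Per-node cardinality:
  R → 4
  γ[y; MAX(h)→g](R) → 3
  π[g](γ[y; MAX(h)→g](R)) → 3

|E| = 3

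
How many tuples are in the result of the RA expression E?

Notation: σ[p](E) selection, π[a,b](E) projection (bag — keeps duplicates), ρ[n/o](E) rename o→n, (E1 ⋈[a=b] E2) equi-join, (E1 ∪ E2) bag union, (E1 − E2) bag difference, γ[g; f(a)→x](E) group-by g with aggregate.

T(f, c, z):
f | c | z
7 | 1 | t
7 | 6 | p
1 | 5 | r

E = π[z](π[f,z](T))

Subexpression sizes:
  T → 3
  π[f,z](T) → 3
  π[z](π[f,z](T)) → 3

|E| = 3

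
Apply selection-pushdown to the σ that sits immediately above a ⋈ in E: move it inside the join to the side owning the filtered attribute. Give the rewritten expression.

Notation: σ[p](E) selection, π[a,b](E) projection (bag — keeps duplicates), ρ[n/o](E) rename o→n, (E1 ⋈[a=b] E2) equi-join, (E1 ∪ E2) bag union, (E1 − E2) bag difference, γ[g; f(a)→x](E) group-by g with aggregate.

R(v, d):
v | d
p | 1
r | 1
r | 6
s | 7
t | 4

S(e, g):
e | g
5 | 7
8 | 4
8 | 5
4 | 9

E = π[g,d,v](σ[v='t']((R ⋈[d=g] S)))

σ filters on v, owned by the left side.
E' = π[g,d,v]((σ[v='t'](R) ⋈[d=g] S))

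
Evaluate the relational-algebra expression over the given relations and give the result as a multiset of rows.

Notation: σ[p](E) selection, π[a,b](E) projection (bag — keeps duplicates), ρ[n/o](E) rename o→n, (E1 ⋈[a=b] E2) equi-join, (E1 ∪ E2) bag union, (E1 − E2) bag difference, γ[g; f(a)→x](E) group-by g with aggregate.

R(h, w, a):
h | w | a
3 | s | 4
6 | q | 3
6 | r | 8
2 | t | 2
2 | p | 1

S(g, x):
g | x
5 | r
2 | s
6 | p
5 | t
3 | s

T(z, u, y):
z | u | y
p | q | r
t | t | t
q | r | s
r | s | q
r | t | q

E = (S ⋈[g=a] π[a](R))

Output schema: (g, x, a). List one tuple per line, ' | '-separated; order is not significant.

Per-node cardinality:
  S → 5
  R → 5
  π[a](R) → 5
  (S ⋈[g=a] π[a](R)) → 2

== RESULT ==
g | x | a
2 | s | 2
3 | s | 3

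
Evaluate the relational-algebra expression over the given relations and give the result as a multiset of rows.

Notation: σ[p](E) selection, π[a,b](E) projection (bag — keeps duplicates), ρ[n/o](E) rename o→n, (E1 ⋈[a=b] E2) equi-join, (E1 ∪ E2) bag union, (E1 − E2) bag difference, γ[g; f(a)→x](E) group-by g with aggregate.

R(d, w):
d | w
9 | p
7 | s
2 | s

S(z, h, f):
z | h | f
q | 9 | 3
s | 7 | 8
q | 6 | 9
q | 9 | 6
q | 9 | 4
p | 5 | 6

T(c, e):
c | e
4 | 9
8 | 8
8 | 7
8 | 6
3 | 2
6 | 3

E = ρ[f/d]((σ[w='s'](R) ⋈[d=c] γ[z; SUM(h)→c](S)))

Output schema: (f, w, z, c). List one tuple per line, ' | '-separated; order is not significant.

Row counts bottom-up:
  R → 3
  σ[w='s'](R) → 2
  S → 6
  γ[z; SUM(h)→c](S) → 3
  (σ[w='s'](R) ⋈[d=c] γ[z; SUM(h)→c](S)) → 1
  ρ[f/d]((σ[w='s'](R) ⋈[d=c] γ[z; SUM(h)→c](S))) → 1

== RESULT ==
f | w | z | c
7 | s | s | 7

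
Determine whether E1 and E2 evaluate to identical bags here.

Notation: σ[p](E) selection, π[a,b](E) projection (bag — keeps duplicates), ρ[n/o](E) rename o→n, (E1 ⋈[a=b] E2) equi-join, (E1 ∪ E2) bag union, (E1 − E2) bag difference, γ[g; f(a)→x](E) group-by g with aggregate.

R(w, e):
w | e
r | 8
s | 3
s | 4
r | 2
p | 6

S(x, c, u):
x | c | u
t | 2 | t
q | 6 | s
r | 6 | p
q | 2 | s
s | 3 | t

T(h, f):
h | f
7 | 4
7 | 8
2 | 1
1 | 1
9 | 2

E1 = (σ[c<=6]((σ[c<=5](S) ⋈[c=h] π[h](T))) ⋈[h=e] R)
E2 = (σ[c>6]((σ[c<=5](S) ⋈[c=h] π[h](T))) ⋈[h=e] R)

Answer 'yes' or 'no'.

E1 subexpression sizes:
  S → 5
  σ[c<=5](S) → 3
  T → 5
  π[h](T) → 5
  (σ[c<=5](S) ⋈[c=h] π[h](T)) → 2
  σ[c<=6]((σ[c<=5](S) ⋈[c=h] π[h](T))) → 2
  R → 5
  (σ[c<=6]((σ[c<=5](S) ⋈[c=h] π[h](T))) ⋈[h=e] R) → 2
E2 subexpression sizes:
  S → 5
  σ[c<=5](S) → 3
  T → 5
  π[h](T) → 5
  (σ[c<=5](S) ⋈[c=h] π[h](T)) → 2
  σ[c>6]((σ[c<=5](S) ⋈[c=h] π[h](T))) → 0
  R → 5
  (σ[c>6]((σ[c<=5](S) ⋈[c=h] π[h](T))) ⋈[h=e] R) → 0

E1 result:
x | c | u | h | w | e
q | 2 | s | 2 | r | 2
t | 2 | t | 2 | r | 2
E2 result:
x | c | u | h | w | e
(0 rows)
Witness: ('q', 2, 's', 2, 'r', 2) appears 1× in E1 but 0× in E2.

no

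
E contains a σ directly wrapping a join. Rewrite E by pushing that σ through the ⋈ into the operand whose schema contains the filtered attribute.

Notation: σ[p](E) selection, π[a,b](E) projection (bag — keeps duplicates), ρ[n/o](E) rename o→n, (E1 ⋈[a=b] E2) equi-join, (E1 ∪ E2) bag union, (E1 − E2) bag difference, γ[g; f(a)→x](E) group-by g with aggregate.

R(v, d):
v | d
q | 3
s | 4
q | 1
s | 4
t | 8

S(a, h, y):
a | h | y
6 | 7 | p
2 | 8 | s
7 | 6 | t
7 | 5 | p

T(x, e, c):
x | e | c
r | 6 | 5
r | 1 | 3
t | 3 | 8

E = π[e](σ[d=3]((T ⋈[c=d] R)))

σ filters on d, owned by the right side.
E' = π[e]((T ⋈[c=d] σ[d=3](R)))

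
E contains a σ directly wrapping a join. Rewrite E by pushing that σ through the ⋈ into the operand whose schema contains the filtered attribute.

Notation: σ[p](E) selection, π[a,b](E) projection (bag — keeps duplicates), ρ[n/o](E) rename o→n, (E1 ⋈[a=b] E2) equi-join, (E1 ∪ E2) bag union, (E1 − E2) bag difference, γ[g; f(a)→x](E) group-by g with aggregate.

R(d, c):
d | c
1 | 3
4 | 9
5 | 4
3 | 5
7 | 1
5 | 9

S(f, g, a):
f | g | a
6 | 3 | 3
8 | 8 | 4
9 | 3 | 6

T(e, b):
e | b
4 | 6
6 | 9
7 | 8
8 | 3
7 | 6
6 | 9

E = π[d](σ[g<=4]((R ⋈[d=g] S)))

σ filters on g, owned by the right side.
E' = π[d]((R ⋈[d=g] σ[g<=4](S)))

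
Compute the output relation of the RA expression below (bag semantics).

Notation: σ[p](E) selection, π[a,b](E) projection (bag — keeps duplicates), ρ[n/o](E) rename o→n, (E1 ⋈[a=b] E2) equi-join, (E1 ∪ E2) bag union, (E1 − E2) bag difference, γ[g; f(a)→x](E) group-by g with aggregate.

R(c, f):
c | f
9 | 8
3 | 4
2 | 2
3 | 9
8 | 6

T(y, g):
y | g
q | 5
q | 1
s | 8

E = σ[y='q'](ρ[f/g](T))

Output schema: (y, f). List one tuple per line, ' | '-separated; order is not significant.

Stepwise |·|:
  T → 3
  ρ[f/g](T) → 3
  σ[y='q'](ρ[f/g](T)) → 2

== RESULT ==
y | f
q | 1
q | 5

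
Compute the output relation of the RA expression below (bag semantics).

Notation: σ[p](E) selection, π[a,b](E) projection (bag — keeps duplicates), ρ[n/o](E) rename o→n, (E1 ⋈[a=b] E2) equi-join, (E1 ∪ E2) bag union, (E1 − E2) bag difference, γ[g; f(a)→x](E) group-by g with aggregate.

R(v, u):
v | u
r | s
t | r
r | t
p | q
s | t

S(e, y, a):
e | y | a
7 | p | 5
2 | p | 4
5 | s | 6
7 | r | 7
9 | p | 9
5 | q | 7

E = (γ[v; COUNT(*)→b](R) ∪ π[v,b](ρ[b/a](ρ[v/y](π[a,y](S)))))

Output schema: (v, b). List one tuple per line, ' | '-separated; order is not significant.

Per-node cardinality:
  R → 5
  γ[v; COUNT(*)→b](R) → 4
  S → 6
  π[a,y](S) → 6
  ρ[v/y](π[a,y](S)) → 6
  ρ[b/a](ρ[v/y](π[a,y](S))) → 6
  π[v,b](ρ[b/a](ρ[v/y](π[a,y](S)))) → 6
  (γ[v; COUNT(*)→b](R) ∪ π[v,b](ρ[b/a](ρ[v/y](π[a,y](S))))) → 10

== RESULT ==
v | b
p | 1
p | 4
p | 5
p | 9
q | 7
r | 2
r | 7
s | 1
s | 6
t | 1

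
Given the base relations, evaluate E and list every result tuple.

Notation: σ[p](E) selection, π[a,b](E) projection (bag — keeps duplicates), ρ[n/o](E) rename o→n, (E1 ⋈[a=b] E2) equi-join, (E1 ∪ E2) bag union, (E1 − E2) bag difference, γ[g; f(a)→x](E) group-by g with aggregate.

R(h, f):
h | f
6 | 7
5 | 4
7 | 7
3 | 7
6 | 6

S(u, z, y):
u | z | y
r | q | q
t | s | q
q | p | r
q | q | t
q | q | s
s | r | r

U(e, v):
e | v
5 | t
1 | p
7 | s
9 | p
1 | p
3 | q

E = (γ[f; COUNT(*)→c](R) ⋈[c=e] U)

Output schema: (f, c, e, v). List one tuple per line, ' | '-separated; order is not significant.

Row counts bottom-up:
  R → 5
  γ[f; COUNT(*)→c](R) → 3
  U → 6
  (γ[f; COUNT(*)→c](R) ⋈[c=e] U) → 5

== RESULT ==
f | c | e | v
4 | 1 | 1 | p
4 | 1 | 1 | p
6 | 1 | 1 | p
6 | 1 | 1 | p
7 | 3 | 3 | q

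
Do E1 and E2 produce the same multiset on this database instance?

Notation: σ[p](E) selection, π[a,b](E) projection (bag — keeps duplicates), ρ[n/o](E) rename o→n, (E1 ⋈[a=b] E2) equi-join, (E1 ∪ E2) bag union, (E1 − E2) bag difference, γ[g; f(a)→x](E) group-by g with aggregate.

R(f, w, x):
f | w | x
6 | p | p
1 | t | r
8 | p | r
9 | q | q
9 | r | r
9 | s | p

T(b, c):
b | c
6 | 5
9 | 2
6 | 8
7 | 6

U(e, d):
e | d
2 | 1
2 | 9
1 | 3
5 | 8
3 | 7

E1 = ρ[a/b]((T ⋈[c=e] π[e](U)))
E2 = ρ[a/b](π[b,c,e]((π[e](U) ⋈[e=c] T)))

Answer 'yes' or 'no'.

E1 per-node cardinality:
  T → 4
  U → 5
  π[e](U) → 5
  (T ⋈[c=e] π[e](U)) → 3
  ρ[a/b]((T ⋈[c=e] π[e](U))) → 3
E2 per-node cardinality:
  U → 5
  π[e](U) → 5
  T → 4
  (π[e](U) ⋈[e=c] T) → 3
  π[b,c,e]((π[e](U) ⋈[e=c] T)) → 3
  ρ[a/b](π[b,c,e]((π[e](U) ⋈[e=c] T))) → 3

E1 and E2 produce the same multiset:
a | c | e
6 | 5 | 5
9 | 2 | 2
9 | 2 | 2

yes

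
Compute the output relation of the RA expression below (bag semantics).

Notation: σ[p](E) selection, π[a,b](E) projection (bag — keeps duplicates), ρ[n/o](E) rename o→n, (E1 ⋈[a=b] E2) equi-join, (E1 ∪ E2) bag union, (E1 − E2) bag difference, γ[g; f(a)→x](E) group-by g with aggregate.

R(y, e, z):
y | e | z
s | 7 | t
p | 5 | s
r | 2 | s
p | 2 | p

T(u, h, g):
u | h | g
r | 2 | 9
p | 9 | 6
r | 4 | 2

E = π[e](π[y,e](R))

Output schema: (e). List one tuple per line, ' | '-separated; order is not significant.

Subexpression sizes:
  R → 4
  π[y,e](R) → 4
  π[e](π[y,e](R)) → 4

== RESULT ==
e
2
2
5
7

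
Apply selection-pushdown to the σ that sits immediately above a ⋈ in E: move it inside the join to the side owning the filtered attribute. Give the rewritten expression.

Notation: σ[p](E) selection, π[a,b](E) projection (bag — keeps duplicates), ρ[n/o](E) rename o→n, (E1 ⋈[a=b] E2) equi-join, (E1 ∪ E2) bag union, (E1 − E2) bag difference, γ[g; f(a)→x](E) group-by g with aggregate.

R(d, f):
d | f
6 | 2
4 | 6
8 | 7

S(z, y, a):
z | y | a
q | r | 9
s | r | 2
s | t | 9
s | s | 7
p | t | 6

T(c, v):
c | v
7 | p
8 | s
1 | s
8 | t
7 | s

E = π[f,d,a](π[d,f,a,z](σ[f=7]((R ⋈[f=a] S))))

σ filters on f, owned by the left side.
E' = π[f,d,a](π[d,f,a,z]((σ[f=7](R) ⋈[f=a] S)))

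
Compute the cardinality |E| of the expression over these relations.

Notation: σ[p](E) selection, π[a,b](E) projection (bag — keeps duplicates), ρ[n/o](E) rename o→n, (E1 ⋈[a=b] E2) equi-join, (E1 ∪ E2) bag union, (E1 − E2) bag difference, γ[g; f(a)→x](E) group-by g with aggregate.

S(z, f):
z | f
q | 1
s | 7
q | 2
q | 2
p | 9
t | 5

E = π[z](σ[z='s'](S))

Per-node cardinality:
  S → 6
  σ[z='s'](S) → 1
  π[z](σ[z='s'](S)) → 1

|E| = 1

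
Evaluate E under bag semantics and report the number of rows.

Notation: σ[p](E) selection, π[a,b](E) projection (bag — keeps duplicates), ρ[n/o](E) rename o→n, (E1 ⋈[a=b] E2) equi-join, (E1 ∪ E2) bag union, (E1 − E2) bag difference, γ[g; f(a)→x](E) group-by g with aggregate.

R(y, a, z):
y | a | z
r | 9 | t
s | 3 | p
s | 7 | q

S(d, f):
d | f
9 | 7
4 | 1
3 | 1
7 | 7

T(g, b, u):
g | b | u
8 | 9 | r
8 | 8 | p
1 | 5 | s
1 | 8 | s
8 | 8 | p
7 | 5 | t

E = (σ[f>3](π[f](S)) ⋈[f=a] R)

Subexpression sizes:
  S → 4
  π[f](S) → 4
  σ[f>3](π[f](S)) → 2
  R → 3
  (σ[f>3](π[f](S)) ⋈[f=a] R) → 2

|E| = 2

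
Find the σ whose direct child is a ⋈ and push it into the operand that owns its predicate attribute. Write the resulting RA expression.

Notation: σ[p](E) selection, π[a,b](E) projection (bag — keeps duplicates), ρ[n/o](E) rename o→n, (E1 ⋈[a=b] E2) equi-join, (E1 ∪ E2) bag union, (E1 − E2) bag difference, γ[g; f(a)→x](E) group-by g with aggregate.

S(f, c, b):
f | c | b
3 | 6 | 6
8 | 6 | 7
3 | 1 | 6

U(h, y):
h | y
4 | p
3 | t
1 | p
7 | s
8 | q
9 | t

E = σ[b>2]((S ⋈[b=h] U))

σ filters on b, owned by the left side.
E' = (σ[b>2](S) ⋈[b=h] U)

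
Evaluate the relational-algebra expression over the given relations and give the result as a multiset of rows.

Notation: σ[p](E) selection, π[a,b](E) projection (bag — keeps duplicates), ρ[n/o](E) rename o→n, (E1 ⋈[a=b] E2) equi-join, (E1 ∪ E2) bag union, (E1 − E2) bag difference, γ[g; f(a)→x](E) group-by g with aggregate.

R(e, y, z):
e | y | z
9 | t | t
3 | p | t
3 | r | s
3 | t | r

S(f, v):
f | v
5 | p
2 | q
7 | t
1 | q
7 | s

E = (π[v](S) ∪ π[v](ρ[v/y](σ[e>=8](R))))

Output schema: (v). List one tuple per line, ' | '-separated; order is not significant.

Stepwise |·|:
  S → 5
  π[v](S) → 5
  R → 4
  σ[e>=8](R) → 1
  ρ[v/y](σ[e>=8](R)) → 1
  π[v](ρ[v/y](σ[e>=8](R))) → 1
  (π[v](S) ∪ π[v](ρ[v/y](σ[e>=8](R)))) → 6

== RESULT ==
v
p
q
q
s
t
t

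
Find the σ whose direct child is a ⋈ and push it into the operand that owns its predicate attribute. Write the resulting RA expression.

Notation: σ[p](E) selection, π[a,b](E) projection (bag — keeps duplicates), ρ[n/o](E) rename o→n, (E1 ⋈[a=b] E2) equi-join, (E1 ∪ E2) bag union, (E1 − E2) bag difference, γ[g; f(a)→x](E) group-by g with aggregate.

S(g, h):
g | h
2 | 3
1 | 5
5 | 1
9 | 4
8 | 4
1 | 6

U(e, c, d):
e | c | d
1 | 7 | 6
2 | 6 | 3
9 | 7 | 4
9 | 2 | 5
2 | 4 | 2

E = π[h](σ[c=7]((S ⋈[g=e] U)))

σ filters on c, owned by the right side.
E' = π[h]((S ⋈[g=e] σ[c=7](U)))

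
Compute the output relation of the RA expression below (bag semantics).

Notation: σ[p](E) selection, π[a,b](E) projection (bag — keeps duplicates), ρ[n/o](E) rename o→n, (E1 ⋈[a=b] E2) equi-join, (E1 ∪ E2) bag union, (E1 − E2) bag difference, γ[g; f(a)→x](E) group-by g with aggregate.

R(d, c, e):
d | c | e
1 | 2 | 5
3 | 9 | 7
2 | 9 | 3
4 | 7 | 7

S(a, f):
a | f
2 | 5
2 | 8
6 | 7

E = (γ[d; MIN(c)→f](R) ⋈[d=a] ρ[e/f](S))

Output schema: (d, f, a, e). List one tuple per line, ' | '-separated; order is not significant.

Row counts bottom-up:
  R → 4
  γ[d; MIN(c)→f](R) → 4
  S → 3
  ρ[e/f](S) → 3
  (γ[d; MIN(c)→f](R) ⋈[d=a] ρ[e/f](S)) → 2

== RESULT ==
d | f | a | e
2 | 9 | 2 | 5
2 | 9 | 2 | 8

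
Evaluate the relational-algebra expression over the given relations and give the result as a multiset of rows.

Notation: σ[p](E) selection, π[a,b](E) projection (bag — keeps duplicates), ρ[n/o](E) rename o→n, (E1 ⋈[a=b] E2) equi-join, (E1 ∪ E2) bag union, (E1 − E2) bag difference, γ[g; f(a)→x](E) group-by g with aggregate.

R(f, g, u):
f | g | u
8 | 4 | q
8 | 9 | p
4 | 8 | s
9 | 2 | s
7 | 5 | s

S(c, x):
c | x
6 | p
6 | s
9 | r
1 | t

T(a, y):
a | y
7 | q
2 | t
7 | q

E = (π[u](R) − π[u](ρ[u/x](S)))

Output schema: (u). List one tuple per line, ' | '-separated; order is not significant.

Subexpression sizes:
  R → 5
  π[u](R) → 5
  S → 4
  ρ[u/x](S) → 4
  π[u](ρ[u/x](S)) → 4
  (π[u](R) − π[u](ρ[u/x](S))) → 3

== RESULT ==
u
q
s
s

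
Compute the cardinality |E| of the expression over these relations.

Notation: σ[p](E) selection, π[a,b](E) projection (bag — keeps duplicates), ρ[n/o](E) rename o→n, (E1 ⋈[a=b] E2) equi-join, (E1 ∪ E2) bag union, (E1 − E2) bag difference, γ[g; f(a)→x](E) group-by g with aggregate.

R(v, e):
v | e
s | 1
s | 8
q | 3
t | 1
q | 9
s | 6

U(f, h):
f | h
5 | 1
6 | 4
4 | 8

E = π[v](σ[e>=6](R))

Stepwise |·|:
  R → 6
  σ[e>=6](R) → 3
  π[v](σ[e>=6](R)) → 3

|E| = 3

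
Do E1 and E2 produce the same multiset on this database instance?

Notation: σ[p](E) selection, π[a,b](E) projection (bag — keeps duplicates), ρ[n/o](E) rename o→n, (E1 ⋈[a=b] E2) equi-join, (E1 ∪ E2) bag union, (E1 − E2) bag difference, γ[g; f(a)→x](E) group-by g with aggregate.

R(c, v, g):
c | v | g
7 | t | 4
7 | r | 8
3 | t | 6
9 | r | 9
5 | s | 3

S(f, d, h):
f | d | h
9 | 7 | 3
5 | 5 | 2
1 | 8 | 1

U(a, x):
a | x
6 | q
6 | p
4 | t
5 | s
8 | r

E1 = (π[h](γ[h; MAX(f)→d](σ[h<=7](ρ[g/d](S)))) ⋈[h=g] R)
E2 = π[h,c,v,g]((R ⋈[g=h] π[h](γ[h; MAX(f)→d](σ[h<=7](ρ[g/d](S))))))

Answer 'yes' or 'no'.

E1 subexpression sizes:
  S → 3
  ρ[g/d](S) → 3
  σ[h<=7](ρ[g/d](S)) → 3
  γ[h; MAX(f)→d](σ[h<=7](ρ[g/d](S))) → 3
  π[h](γ[h; MAX(f)→d](σ[h<=7](ρ[g/d](S)))) → 3
  R → 5
  (π[h](γ[h; MAX(f)→d](σ[h<=7](ρ[g/d](S)))) ⋈[h=g] R) → 1
E2 subexpression sizes:
  R → 5
  S → 3
  ρ[g/d](S) → 3
  σ[h<=7](ρ[g/d](S)) → 3
  γ[h; MAX(f)→d](σ[h<=7](ρ[g/d](S))) → 3
  π[h](γ[h; MAX(f)→d](σ[h<=7](ρ[g/d](S)))) → 3
  (R ⋈[g=h] π[h](γ[h; MAX(f)→d](σ[h<=7](ρ[g/d](S))))) → 1
  π[h,c,v,g]((R ⋈[g=h] π[h](γ[h; MAX(f)→d](σ[h<=7](ρ[g/d](S)))))) → 1

E1 and E2 produce the same multiset:
h | c | v | g
3 | 5 | s | 3

yes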